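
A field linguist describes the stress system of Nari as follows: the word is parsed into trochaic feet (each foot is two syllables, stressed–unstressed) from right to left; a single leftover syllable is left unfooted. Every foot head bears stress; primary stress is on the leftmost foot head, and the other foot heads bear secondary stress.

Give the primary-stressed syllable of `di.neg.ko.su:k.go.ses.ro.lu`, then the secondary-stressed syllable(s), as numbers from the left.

primary 1, secondary 3, 5, 7

Parse right to left into trochaic (ˈσσ) feet: (ˈdi.neg) (ˈko.su:k) (ˈgo.ses) (ˈro.lu).
Foot heads (stressed positions): 1, 3, 5, 7.
End Rule Leftmost: primary stress on the leftmost head = syllable 1.
Secondary stress on 3, 5, 7: ˈdi.neg.ˌko.su:k.ˌgo.ses.ˌro.lu.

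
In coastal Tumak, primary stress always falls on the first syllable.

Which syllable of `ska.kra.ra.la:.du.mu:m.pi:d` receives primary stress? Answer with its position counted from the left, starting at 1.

1

The word has 7 syllables; the first syllable is syllable 1 (ska).
Primary stress: syllable 1 → ˈska.kra.ra.la:.du.mu:m.pi:d.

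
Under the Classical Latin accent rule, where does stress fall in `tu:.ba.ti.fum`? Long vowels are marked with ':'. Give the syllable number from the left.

2

Classical Latin: stress the penult if heavy (long vowel or closed), else the antepenult.
Weights: 2 ba L, 3 ti L, 4 fum H.
The penult (syllable 3, ti) is light, so stress falls on the antepenult (syllable 2, ba).
Stress on syllable 2: tu:.ˈba.ti.fum.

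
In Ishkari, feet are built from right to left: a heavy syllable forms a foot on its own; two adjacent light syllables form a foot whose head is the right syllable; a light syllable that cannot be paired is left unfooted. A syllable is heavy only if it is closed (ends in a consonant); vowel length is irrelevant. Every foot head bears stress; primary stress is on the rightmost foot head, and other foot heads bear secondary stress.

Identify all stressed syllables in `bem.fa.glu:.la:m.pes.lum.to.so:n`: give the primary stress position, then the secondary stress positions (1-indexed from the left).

primary 8, secondary 1, 3, 4, 5, 6

Weights: 1 bem H, 2 fa L, 3 glu: L, 4 la:m H, 5 pes H, 6 lum H, 7 to L, 8 so:n H.
Parse right to left (heavy = foot alone; LL = one foot; stranded L unfooted): (ˈbem) (fa.ˈglu:) (ˈla:m) (ˈpes) (ˈlum) to (ˈso:n).
Foot heads: 1, 3, 4, 5, 6, 8.
Primary stress on the rightmost head = syllable 8.
Secondary stress on 1, 3, 4, 5, 6: ˌbem.fa.ˌglu:.ˌla:m.ˌpes.ˌlum.to.ˈso:n.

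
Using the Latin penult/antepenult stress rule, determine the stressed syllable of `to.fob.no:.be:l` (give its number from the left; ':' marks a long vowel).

Classical Latin: stress the penult if heavy (long vowel or closed), else the antepenult.
Weights: 2 fob H, 3 no: H, 4 be:l H.
The penult (syllable 3, no:) is heavy, so it takes stress.
Stress on syllable 3: to.fob.ˈno:.be:l.

3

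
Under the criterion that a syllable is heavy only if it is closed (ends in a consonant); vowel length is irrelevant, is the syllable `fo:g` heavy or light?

heavy

`fo:g`: long vowel, closed (coda /g/). Closed (coda /g/) → heavy.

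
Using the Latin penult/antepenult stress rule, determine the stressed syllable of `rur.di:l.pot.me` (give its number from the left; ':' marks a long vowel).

3

Classical Latin: stress the penult if heavy (long vowel or closed), else the antepenult.
Weights: 2 di:l H, 3 pot H, 4 me L.
The penult (syllable 3, pot) is heavy, so it takes stress.
Stress on syllable 3: rur.di:l.ˈpot.me.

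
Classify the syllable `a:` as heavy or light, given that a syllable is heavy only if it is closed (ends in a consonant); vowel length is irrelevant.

`a:`: long vowel, open (no coda). Open (no coda) → light.

light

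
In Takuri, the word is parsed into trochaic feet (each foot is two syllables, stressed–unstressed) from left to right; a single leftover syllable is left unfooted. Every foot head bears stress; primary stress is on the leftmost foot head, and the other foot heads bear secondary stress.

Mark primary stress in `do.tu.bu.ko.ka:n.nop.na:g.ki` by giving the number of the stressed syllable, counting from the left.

Parse left to right into trochaic (ˈσσ) feet: (ˈdo.tu) (ˈbu.ko) (ˈka:n.nop) (ˈna:g.ki).
Foot heads (stressed positions): 1, 3, 5, 7.
End Rule Leftmost: primary stress on the leftmost head = syllable 1.
Primary stress: syllable 1 → ˈdo.tu.bu.ko.ka:n.nop.na:g.ki.

1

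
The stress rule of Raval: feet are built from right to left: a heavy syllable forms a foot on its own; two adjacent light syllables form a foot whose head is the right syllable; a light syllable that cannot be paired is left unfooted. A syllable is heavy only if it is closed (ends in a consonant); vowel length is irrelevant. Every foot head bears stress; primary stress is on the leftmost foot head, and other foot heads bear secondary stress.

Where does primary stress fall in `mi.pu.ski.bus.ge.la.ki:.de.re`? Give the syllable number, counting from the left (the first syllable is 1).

Weights: 1 mi L, 2 pu L, 3 ski L, 4 bus H, 5 ge L, 6 la L, 7 ki: L, 8 de L, 9 re L.
Parse right to left (heavy = foot alone; LL = one foot; stranded L unfooted): mi (pu.ˈski) (ˈbus) ge (la.ˈki:) (de.ˈre).
Foot heads: 3, 4, 7, 9.
Primary stress on the leftmost head = syllable 3.
Primary stress: syllable 3 → mi.pu.ˈski.bus.ge.la.ki:.de.re.

3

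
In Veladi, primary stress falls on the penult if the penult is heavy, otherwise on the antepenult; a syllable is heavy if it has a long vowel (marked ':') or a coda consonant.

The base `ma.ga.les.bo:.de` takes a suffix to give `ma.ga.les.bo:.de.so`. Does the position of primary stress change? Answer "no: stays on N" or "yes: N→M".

no: stays on 4

Base `ma.ga.les.bo:.de` (5 syllables):
  Weights: 3 les H, 4 bo: H, 5 de L.
  The penult (syllable 4, bo:) is heavy, so it takes stress.
  → primary stress on syllable 4.
Suffixed `ma.ga.les.bo:.de.so` (6 syllables):
  Weights: 4 bo: H, 5 de L, 6 so L.
  The penult (syllable 5, de) is light, so stress falls on the antepenult (syllable 4, bo:).
  → primary stress on syllable 4.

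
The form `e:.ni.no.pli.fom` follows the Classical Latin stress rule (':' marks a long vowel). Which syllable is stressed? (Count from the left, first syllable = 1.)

Classical Latin: stress the penult if heavy (long vowel or closed), else the antepenult.
Weights: 3 no L, 4 pli L, 5 fom H.
The penult (syllable 4, pli) is light, so stress falls on the antepenult (syllable 3, no).
Stress on syllable 3: e:.ni.ˈno.pli.fom.

3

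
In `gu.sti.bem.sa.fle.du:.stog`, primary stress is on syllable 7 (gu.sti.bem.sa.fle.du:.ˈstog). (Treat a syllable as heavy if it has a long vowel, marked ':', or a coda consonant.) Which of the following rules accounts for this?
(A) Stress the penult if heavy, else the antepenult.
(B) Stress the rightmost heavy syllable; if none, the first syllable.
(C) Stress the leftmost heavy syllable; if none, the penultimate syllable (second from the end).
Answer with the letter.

Rule A → syllable 6 (observed: 7).
Rule B → syllable 7 ✓.
Rule C → syllable 3 (observed: 7).

B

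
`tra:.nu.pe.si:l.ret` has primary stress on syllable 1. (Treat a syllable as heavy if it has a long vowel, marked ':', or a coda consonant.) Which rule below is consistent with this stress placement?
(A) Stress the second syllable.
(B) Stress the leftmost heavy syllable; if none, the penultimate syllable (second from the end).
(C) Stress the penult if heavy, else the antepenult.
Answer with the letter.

B

Rule A → syllable 2 (observed: 1).
Rule B → syllable 1 ✓.
Rule C → syllable 4 (observed: 1).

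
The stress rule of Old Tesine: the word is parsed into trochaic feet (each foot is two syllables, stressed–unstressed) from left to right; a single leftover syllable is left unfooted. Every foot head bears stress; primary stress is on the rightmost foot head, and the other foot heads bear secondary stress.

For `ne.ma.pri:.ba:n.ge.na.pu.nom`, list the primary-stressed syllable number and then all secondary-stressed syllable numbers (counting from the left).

primary 7, secondary 1, 3, 5

Parse left to right into trochaic (ˈσσ) feet: (ˈne.ma) (ˈpri:.ba:n) (ˈge.na) (ˈpu.nom).
Foot heads (stressed positions): 1, 3, 5, 7.
End Rule Rightmost: primary stress on the rightmost head = syllable 7.
Secondary stress on 1, 3, 5: ˌne.ma.ˌpri:.ba:n.ˌge.na.ˈpu.nom.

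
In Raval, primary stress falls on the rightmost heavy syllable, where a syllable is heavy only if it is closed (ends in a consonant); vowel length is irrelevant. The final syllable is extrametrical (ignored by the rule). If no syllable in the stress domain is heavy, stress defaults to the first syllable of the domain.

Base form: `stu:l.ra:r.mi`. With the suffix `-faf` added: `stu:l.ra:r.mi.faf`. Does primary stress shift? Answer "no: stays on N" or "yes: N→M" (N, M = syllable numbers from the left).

Base `stu:l.ra:r.mi` (3 syllables):
  The final syllable (3, mi) is extrametrical; the stress domain is syllables 1–2.
  Weights: 1 stu:l H, 2 ra:r H.
  Heavy syllables in the domain: 1, 2. The rightmost is syllable 2 (ra:r).
  → primary stress on syllable 2.
Suffixed `stu:l.ra:r.mi.faf` (4 syllables):
  The final syllable (4, faf) is extrametrical; the stress domain is syllables 1–3.
  Weights: 1 stu:l H, 2 ra:r H, 3 mi L.
  Heavy syllables in the domain: 1, 2. The rightmost is syllable 2 (ra:r).
  → primary stress on syllable 2.

no: stays on 2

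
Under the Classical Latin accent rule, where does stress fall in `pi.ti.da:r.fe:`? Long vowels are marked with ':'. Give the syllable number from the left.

3

Classical Latin: stress the penult if heavy (long vowel or closed), else the antepenult.
Weights: 2 ti L, 3 da:r H, 4 fe: H.
The penult (syllable 3, da:r) is heavy, so it takes stress.
Stress on syllable 3: pi.ti.ˈda:r.fe:.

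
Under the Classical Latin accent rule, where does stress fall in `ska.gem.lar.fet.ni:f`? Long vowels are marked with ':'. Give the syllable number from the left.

Classical Latin: stress the penult if heavy (long vowel or closed), else the antepenult.
Weights: 3 lar H, 4 fet H, 5 ni:f H.
The penult (syllable 4, fet) is heavy, so it takes stress.
Stress on syllable 4: ska.gem.lar.ˈfet.ni:f.

4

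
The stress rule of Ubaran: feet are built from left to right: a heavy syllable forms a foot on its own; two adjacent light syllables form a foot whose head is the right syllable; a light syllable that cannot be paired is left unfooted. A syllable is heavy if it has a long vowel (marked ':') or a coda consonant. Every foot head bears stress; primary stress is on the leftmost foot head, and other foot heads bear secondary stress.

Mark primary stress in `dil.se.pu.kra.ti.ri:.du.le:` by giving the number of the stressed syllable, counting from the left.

Weights: 1 dil H, 2 se L, 3 pu L, 4 kra L, 5 ti L, 6 ri: H, 7 du L, 8 le: H.
Parse left to right (heavy = foot alone; LL = one foot; stranded L unfooted): (ˈdil) (se.ˈpu) (kra.ˈti) (ˈri:) du (ˈle:).
Foot heads: 1, 3, 5, 6, 8.
Primary stress on the leftmost head = syllable 1.
Primary stress: syllable 1 → ˈdil.se.pu.kra.ti.ri:.du.le:.

1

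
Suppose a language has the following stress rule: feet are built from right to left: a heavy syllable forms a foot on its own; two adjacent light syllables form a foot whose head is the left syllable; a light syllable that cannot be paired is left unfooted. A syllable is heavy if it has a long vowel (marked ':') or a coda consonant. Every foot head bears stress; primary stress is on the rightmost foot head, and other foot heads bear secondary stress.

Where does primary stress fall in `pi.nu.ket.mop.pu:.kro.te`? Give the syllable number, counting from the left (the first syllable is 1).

6

Weights: 1 pi L, 2 nu L, 3 ket H, 4 mop H, 5 pu: H, 6 kro L, 7 te L.
Parse right to left (heavy = foot alone; LL = one foot; stranded L unfooted): (ˈpi.nu) (ˈket) (ˈmop) (ˈpu:) (ˈkro.te).
Foot heads: 1, 3, 4, 5, 6.
Primary stress on the rightmost head = syllable 6.
Primary stress: syllable 6 → pi.nu.ket.mop.pu:.ˈkro.te.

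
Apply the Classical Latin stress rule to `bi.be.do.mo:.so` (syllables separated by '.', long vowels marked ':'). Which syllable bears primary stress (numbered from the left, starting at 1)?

Classical Latin: stress the penult if heavy (long vowel or closed), else the antepenult.
Weights: 3 do L, 4 mo: H, 5 so L.
The penult (syllable 4, mo:) is heavy, so it takes stress.
Stress on syllable 4: bi.be.do.ˈmo:.so.

4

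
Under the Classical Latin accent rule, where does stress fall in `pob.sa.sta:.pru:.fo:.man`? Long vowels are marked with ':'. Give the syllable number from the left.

Classical Latin: stress the penult if heavy (long vowel or closed), else the antepenult.
Weights: 4 pru: H, 5 fo: H, 6 man H.
The penult (syllable 5, fo:) is heavy, so it takes stress.
Stress on syllable 5: pob.sa.sta:.pru:.ˈfo:.man.

5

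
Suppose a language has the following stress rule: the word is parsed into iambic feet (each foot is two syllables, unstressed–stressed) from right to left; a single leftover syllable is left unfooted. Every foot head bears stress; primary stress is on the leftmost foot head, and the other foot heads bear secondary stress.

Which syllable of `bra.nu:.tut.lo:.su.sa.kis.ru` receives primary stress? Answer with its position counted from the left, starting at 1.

2

Parse right to left into iambic (σˈσ) feet: (bra.ˈnu:) (tut.ˈlo:) (su.ˈsa) (kis.ˈru).
Foot heads (stressed positions): 2, 4, 6, 8.
End Rule Leftmost: primary stress on the leftmost head = syllable 2.
Primary stress: syllable 2 → bra.ˈnu:.tut.lo:.su.sa.kis.ru.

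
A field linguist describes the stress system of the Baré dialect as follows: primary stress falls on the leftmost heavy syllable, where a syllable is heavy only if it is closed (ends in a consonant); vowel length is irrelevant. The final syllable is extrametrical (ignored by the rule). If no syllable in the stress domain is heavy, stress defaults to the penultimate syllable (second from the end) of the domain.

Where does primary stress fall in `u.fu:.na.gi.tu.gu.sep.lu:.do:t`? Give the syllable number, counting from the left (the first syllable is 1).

The final syllable (9, do:t) is extrametrical; the stress domain is syllables 1–8.
Weights: 1 u L, 2 fu: L, 3 na L, 4 gi L, 5 tu L, 6 gu L, 7 sep H, 8 lu: L.
Heavy syllables in the domain: 7. The leftmost is syllable 7 (sep).
Primary stress: syllable 7 → u.fu:.na.gi.tu.gu.ˈsep.lu:.do:t.

7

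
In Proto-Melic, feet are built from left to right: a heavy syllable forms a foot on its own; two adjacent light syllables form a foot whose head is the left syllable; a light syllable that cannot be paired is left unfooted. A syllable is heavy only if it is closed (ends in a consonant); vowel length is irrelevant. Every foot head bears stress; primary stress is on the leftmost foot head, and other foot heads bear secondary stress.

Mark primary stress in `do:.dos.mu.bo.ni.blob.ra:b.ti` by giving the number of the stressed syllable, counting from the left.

2

Weights: 1 do: L, 2 dos H, 3 mu L, 4 bo L, 5 ni L, 6 blob H, 7 ra:b H, 8 ti L.
Parse left to right (heavy = foot alone; LL = one foot; stranded L unfooted): do: (ˈdos) (ˈmu.bo) ni (ˈblob) (ˈra:b) ti.
Foot heads: 2, 3, 6, 7.
Primary stress on the leftmost head = syllable 2.
Primary stress: syllable 2 → do:.ˈdos.mu.bo.ni.blob.ra:b.ti.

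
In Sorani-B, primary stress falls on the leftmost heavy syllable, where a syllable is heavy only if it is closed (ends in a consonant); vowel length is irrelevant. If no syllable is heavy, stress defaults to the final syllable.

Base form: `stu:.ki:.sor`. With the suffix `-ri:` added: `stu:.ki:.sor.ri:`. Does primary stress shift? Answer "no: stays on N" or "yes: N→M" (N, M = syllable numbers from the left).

Base `stu:.ki:.sor` (3 syllables):
  Weights: 1 stu: L, 2 ki: L, 3 sor H.
  Heavy syllables in the domain: 3. The leftmost is syllable 3 (sor).
  → primary stress on syllable 3.
Suffixed `stu:.ki:.sor.ri:` (4 syllables):
  Weights: 1 stu: L, 2 ki: L, 3 sor H, 4 ri: L.
  Heavy syllables in the domain: 3. The leftmost is syllable 3 (sor).
  → primary stress on syllable 3.

no: stays on 3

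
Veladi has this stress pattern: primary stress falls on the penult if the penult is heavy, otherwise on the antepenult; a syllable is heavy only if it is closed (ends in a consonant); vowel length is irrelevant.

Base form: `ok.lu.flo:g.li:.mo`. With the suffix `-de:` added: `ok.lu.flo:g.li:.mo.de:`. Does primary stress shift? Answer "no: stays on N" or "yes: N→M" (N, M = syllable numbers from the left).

yes: 3→4

Base `ok.lu.flo:g.li:.mo` (5 syllables):
  Weights: 3 flo:g H, 4 li: L, 5 mo L.
  The penult (syllable 4, li:) is light, so stress falls on the antepenult (syllable 3, flo:g).
  → primary stress on syllable 3.
Suffixed `ok.lu.flo:g.li:.mo.de:` (6 syllables):
  Weights: 4 li: L, 5 mo L, 6 de: L.
  The penult (syllable 5, mo) is light, so stress falls on the antepenult (syllable 4, li:).
  → primary stress on syllable 4.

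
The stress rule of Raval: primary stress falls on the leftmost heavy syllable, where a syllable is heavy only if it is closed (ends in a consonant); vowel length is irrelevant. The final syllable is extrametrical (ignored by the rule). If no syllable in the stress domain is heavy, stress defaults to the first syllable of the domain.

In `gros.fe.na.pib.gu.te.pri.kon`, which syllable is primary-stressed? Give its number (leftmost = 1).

The final syllable (8, kon) is extrametrical; the stress domain is syllables 1–7.
Weights: 1 gros H, 2 fe L, 3 na L, 4 pib H, 5 gu L, 6 te L, 7 pri L.
Heavy syllables in the domain: 1, 4. The leftmost is syllable 1 (gros).
Primary stress: syllable 1 → ˈgros.fe.na.pib.gu.te.pri.kon.

1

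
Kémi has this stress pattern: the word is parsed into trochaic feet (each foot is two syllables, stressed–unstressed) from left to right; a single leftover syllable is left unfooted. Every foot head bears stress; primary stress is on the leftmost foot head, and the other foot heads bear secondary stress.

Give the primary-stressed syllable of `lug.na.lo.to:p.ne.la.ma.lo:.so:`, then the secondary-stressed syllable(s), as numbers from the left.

Parse left to right into trochaic (ˈσσ) feet: (ˈlug.na) (ˈlo.to:p) (ˈne.la) (ˈma.lo:) so:. Syllable 9 is left unfooted.
Foot heads (stressed positions): 1, 3, 5, 7.
End Rule Leftmost: primary stress on the leftmost head = syllable 1.
Secondary stress on 3, 5, 7: ˈlug.na.ˌlo.to:p.ˌne.la.ˌma.lo:.so:.

primary 1, secondary 3, 5, 7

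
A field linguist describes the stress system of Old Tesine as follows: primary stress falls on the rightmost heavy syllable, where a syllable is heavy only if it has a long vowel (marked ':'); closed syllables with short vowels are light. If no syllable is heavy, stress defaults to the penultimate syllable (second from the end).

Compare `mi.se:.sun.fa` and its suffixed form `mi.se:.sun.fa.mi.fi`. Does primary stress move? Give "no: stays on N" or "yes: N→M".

no: stays on 2

Base `mi.se:.sun.fa` (4 syllables):
  Weights: 1 mi L, 2 se: H, 3 sun L, 4 fa L.
  Heavy syllables in the domain: 2. The rightmost is syllable 2 (se:).
  → primary stress on syllable 2.
Suffixed `mi.se:.sun.fa.mi.fi` (6 syllables):
  Weights: 1 mi L, 2 se: H, 3 sun L, 4 fa L, 5 mi L, 6 fi L.
  Heavy syllables in the domain: 2. The rightmost is syllable 2 (se:).
  → primary stress on syllable 2.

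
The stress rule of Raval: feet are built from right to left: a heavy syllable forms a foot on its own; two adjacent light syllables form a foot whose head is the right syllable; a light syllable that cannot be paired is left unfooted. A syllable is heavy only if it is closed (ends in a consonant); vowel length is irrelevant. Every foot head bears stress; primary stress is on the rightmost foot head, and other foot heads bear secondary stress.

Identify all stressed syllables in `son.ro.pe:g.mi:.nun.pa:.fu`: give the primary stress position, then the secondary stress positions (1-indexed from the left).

Weights: 1 son H, 2 ro L, 3 pe:g H, 4 mi: L, 5 nun H, 6 pa: L, 7 fu L.
Parse right to left (heavy = foot alone; LL = one foot; stranded L unfooted): (ˈson) ro (ˈpe:g) mi: (ˈnun) (pa:.ˈfu).
Foot heads: 1, 3, 5, 7.
Primary stress on the rightmost head = syllable 7.
Secondary stress on 1, 3, 5: ˌson.ro.ˌpe:g.mi:.ˌnun.pa:.ˈfu.

primary 7, secondary 1, 3, 5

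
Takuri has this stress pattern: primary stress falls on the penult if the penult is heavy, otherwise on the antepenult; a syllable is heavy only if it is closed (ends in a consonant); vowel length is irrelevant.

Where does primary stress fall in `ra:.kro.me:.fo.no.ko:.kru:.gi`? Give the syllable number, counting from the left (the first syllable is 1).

6

Weights: 6 ko: L, 7 kru: L, 8 gi L.
The penult (syllable 7, kru:) is light, so stress falls on the antepenult (syllable 6, ko:).
Primary stress: syllable 6 → ra:.kro.me:.fo.no.ˈko:.kru:.gi.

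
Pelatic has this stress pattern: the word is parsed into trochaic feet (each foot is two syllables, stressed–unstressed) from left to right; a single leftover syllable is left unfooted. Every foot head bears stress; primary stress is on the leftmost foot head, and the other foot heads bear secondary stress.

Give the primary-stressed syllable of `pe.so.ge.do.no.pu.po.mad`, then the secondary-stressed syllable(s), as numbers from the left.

primary 1, secondary 3, 5, 7

Parse left to right into trochaic (ˈσσ) feet: (ˈpe.so) (ˈge.do) (ˈno.pu) (ˈpo.mad).
Foot heads (stressed positions): 1, 3, 5, 7.
End Rule Leftmost: primary stress on the leftmost head = syllable 1.
Secondary stress on 3, 5, 7: ˈpe.so.ˌge.do.ˌno.pu.ˌpo.mad.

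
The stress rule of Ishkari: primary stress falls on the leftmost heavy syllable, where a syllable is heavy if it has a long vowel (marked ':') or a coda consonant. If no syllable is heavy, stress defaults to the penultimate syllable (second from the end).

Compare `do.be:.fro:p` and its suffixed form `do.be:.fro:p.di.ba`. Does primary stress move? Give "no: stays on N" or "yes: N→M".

no: stays on 2

Base `do.be:.fro:p` (3 syllables):
  Weights: 1 do L, 2 be: H, 3 fro:p H.
  Heavy syllables in the domain: 2, 3. The leftmost is syllable 2 (be:).
  → primary stress on syllable 2.
Suffixed `do.be:.fro:p.di.ba` (5 syllables):
  Weights: 1 do L, 2 be: H, 3 fro:p H, 4 di L, 5 ba L.
  Heavy syllables in the domain: 2, 3. The leftmost is syllable 2 (be:).
  → primary stress on syllable 2.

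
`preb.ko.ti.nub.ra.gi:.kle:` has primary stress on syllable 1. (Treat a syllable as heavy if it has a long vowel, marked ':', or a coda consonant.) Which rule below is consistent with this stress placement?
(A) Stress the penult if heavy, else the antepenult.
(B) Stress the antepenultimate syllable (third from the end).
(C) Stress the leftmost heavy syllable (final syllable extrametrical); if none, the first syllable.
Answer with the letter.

C

Rule A → syllable 6 (observed: 1).
Rule B → syllable 5 (observed: 1).
Rule C → syllable 1 ✓.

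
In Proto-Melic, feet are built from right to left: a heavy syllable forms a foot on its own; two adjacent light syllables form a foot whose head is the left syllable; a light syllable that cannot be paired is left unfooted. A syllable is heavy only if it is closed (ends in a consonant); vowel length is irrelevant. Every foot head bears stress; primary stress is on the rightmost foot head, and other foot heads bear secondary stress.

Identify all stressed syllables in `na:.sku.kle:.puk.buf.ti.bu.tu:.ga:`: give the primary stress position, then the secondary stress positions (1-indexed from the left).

primary 8, secondary 2, 4, 5, 6

Weights: 1 na: L, 2 sku L, 3 kle: L, 4 puk H, 5 buf H, 6 ti L, 7 bu L, 8 tu: L, 9 ga: L.
Parse right to left (heavy = foot alone; LL = one foot; stranded L unfooted): na: (ˈsku.kle:) (ˈpuk) (ˈbuf) (ˈti.bu) (ˈtu:.ga:).
Foot heads: 2, 4, 5, 6, 8.
Primary stress on the rightmost head = syllable 8.
Secondary stress on 2, 4, 5, 6: na:.ˌsku.kle:.ˌpuk.ˌbuf.ˌti.bu.ˈtu:.ga:.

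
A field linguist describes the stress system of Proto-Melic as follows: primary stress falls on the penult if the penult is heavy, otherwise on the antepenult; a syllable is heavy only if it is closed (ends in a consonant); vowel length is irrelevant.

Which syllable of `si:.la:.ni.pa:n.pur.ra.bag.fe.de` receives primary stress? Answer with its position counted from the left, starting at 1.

Weights: 7 bag H, 8 fe L, 9 de L.
The penult (syllable 8, fe) is light, so stress falls on the antepenult (syllable 7, bag).
Primary stress: syllable 7 → si:.la:.ni.pa:n.pur.ra.ˈbag.fe.de.

7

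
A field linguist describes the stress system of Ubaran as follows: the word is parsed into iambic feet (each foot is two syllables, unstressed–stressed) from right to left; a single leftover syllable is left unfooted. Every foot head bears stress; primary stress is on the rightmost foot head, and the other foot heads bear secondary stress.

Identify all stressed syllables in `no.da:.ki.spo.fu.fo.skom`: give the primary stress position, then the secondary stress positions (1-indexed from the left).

Parse right to left into iambic (σˈσ) feet: no (da:.ˈki) (spo.ˈfu) (fo.ˈskom). Syllable 1 is left unfooted.
Foot heads (stressed positions): 3, 5, 7.
End Rule Rightmost: primary stress on the rightmost head = syllable 7.
Secondary stress on 3, 5: no.da:.ˌki.spo.ˌfu.fo.ˈskom.

primary 7, secondary 3, 5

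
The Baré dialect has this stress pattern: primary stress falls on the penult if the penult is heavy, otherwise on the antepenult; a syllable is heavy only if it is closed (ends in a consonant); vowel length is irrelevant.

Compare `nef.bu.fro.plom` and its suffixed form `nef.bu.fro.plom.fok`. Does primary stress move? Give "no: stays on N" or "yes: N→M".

Base `nef.bu.fro.plom` (4 syllables):
  Weights: 2 bu L, 3 fro L, 4 plom H.
  The penult (syllable 3, fro) is light, so stress falls on the antepenult (syllable 2, bu).
  → primary stress on syllable 2.
Suffixed `nef.bu.fro.plom.fok` (5 syllables):
  Weights: 3 fro L, 4 plom H, 5 fok H.
  The penult (syllable 4, plom) is heavy, so it takes stress.
  → primary stress on syllable 4.

yes: 2→4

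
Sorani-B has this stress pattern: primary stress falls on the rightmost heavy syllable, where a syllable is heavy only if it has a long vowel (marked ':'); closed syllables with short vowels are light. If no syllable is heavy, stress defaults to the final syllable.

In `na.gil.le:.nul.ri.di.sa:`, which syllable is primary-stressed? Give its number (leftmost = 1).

Weights: 1 na L, 2 gil L, 3 le: H, 4 nul L, 5 ri L, 6 di L, 7 sa: H.
Heavy syllables in the domain: 3, 7. The rightmost is syllable 7 (sa:).
Primary stress: syllable 7 → na.gil.le:.nul.ri.di.ˈsa:.

7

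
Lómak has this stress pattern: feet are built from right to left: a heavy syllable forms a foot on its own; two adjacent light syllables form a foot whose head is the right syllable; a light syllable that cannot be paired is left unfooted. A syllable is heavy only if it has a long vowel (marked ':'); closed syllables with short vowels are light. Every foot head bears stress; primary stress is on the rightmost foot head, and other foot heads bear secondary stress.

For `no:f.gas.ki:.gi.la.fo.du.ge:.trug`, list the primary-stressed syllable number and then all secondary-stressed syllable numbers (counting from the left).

primary 8, secondary 1, 3, 5, 7

Weights: 1 no:f H, 2 gas L, 3 ki: H, 4 gi L, 5 la L, 6 fo L, 7 du L, 8 ge: H, 9 trug L.
Parse right to left (heavy = foot alone; LL = one foot; stranded L unfooted): (ˈno:f) gas (ˈki:) (gi.ˈla) (fo.ˈdu) (ˈge:) trug.
Foot heads: 1, 3, 5, 7, 8.
Primary stress on the rightmost head = syllable 8.
Secondary stress on 1, 3, 5, 7: ˌno:f.gas.ˌki:.gi.ˌla.fo.ˌdu.ˈge:.trug.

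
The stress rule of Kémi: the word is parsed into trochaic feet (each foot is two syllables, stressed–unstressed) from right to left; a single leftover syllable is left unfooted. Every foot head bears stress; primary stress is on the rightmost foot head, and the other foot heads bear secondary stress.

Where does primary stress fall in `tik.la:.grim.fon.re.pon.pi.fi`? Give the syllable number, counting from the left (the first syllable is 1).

7

Parse right to left into trochaic (ˈσσ) feet: (ˈtik.la:) (ˈgrim.fon) (ˈre.pon) (ˈpi.fi).
Foot heads (stressed positions): 1, 3, 5, 7.
End Rule Rightmost: primary stress on the rightmost head = syllable 7.
Primary stress: syllable 7 → tik.la:.grim.fon.re.pon.ˈpi.fi.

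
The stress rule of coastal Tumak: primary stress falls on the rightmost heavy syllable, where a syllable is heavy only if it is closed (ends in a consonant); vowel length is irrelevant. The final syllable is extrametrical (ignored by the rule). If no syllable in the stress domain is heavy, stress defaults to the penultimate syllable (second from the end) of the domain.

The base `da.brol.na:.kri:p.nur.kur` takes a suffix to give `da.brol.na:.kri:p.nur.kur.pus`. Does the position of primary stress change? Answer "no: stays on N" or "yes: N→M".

Base `da.brol.na:.kri:p.nur.kur` (6 syllables):
  The final syllable (6, kur) is extrametrical; the stress domain is syllables 1–5.
  Weights: 1 da L, 2 brol H, 3 na: L, 4 kri:p H, 5 nur H.
  Heavy syllables in the domain: 2, 4, 5. The rightmost is syllable 5 (nur).
  → primary stress on syllable 5.
Suffixed `da.brol.na:.kri:p.nur.kur.pus` (7 syllables):
  The final syllable (7, pus) is extrametrical; the stress domain is syllables 1–6.
  Weights: 1 da L, 2 brol H, 3 na: L, 4 kri:p H, 5 nur H, 6 kur H.
  Heavy syllables in the domain: 2, 4, 5, 6. The rightmost is syllable 6 (kur).
  → primary stress on syllable 6.

yes: 5→6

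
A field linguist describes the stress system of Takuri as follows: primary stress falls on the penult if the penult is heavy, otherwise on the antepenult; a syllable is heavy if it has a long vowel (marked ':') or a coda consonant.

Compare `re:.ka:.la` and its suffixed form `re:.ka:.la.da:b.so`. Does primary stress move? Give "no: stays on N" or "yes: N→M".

yes: 2→4

Base `re:.ka:.la` (3 syllables):
  Weights: 1 re: H, 2 ka: H, 3 la L.
  The penult (syllable 2, ka:) is heavy, so it takes stress.
  → primary stress on syllable 2.
Suffixed `re:.ka:.la.da:b.so` (5 syllables):
  Weights: 3 la L, 4 da:b H, 5 so L.
  The penult (syllable 4, da:b) is heavy, so it takes stress.
  → primary stress on syllable 4.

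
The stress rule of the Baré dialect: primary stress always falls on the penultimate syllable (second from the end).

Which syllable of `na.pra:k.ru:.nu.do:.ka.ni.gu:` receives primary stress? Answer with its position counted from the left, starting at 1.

7

The word has 8 syllables; the penultimate syllable (second from the end) is syllable 7 (ni).
Primary stress: syllable 7 → na.pra:k.ru:.nu.do:.ka.ˈni.gu:.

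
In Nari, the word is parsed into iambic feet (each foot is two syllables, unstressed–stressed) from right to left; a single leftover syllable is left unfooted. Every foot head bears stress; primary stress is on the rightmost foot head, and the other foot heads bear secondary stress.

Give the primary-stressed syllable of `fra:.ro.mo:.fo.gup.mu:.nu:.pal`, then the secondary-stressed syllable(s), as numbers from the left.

Parse right to left into iambic (σˈσ) feet: (fra:.ˈro) (mo:.ˈfo) (gup.ˈmu:) (nu:.ˈpal).
Foot heads (stressed positions): 2, 4, 6, 8.
End Rule Rightmost: primary stress on the rightmost head = syllable 8.
Secondary stress on 2, 4, 6: fra:.ˌro.mo:.ˌfo.gup.ˌmu:.nu:.ˈpal.

primary 8, secondary 2, 4, 6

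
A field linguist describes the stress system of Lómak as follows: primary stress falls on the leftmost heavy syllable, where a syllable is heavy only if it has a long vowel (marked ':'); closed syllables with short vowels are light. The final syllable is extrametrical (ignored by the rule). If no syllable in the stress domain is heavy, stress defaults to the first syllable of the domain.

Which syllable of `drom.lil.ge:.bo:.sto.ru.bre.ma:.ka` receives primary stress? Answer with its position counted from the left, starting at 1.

The final syllable (9, ka) is extrametrical; the stress domain is syllables 1–8.
Weights: 1 drom L, 2 lil L, 3 ge: H, 4 bo: H, 5 sto L, 6 ru L, 7 bre L, 8 ma: H.
Heavy syllables in the domain: 3, 4, 8. The leftmost is syllable 3 (ge:).
Primary stress: syllable 3 → drom.lil.ˈge:.bo:.sto.ru.bre.ma:.ka.

3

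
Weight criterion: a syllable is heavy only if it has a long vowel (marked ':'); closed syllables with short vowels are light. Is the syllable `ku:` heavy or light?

`ku:`: long vowel, open (no coda). Long vowel → heavy.

heavy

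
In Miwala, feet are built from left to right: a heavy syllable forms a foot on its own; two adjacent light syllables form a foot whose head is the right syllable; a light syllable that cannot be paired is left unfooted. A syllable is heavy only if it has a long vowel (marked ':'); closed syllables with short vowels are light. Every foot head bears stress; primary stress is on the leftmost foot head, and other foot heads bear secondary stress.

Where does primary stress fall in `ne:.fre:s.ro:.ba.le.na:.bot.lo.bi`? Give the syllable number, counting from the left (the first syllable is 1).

Weights: 1 ne: H, 2 fre:s H, 3 ro: H, 4 ba L, 5 le L, 6 na: H, 7 bot L, 8 lo L, 9 bi L.
Parse left to right (heavy = foot alone; LL = one foot; stranded L unfooted): (ˈne:) (ˈfre:s) (ˈro:) (ba.ˈle) (ˈna:) (bot.ˈlo) bi.
Foot heads: 1, 2, 3, 5, 6, 8.
Primary stress on the leftmost head = syllable 1.
Primary stress: syllable 1 → ˈne:.fre:s.ro:.ba.le.na:.bot.lo.bi.

1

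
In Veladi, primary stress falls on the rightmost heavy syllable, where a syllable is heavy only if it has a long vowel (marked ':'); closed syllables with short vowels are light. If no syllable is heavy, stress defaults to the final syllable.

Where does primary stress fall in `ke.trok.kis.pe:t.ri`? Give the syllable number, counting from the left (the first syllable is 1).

4

Weights: 1 ke L, 2 trok L, 3 kis L, 4 pe:t H, 5 ri L.
Heavy syllables in the domain: 4. The rightmost is syllable 4 (pe:t).
Primary stress: syllable 4 → ke.trok.kis.ˈpe:t.ri.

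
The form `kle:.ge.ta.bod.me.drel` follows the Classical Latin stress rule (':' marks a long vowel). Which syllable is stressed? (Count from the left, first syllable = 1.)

Classical Latin: stress the penult if heavy (long vowel or closed), else the antepenult.
Weights: 4 bod H, 5 me L, 6 drel H.
The penult (syllable 5, me) is light, so stress falls on the antepenult (syllable 4, bod).
Stress on syllable 4: kle:.ge.ta.ˈbod.me.drel.

4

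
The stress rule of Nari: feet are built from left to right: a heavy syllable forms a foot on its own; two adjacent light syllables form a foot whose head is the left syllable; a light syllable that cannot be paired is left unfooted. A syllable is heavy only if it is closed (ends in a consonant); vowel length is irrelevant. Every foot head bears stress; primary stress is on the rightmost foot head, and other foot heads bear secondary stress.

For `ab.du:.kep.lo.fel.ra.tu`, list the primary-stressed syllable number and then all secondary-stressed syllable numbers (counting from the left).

Weights: 1 ab H, 2 du: L, 3 kep H, 4 lo L, 5 fel H, 6 ra L, 7 tu L.
Parse left to right (heavy = foot alone; LL = one foot; stranded L unfooted): (ˈab) du: (ˈkep) lo (ˈfel) (ˈra.tu).
Foot heads: 1, 3, 5, 6.
Primary stress on the rightmost head = syllable 6.
Secondary stress on 1, 3, 5: ˌab.du:.ˌkep.lo.ˌfel.ˈra.tu.

primary 6, secondary 1, 3, 5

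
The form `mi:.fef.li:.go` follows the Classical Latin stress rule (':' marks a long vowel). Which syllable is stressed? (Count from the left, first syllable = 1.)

3

Classical Latin: stress the penult if heavy (long vowel or closed), else the antepenult.
Weights: 2 fef H, 3 li: H, 4 go L.
The penult (syllable 3, li:) is heavy, so it takes stress.
Stress on syllable 3: mi:.fef.ˈli:.go.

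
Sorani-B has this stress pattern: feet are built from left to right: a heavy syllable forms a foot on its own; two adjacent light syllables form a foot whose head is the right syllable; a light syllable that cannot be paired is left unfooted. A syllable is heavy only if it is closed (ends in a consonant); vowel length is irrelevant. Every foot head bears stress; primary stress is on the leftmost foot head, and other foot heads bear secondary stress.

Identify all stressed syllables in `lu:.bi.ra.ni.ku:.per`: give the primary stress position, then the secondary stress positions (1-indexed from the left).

Weights: 1 lu: L, 2 bi L, 3 ra L, 4 ni L, 5 ku: L, 6 per H.
Parse left to right (heavy = foot alone; LL = one foot; stranded L unfooted): (lu:.ˈbi) (ra.ˈni) ku: (ˈper).
Foot heads: 2, 4, 6.
Primary stress on the leftmost head = syllable 2.
Secondary stress on 4, 6: lu:.ˈbi.ra.ˌni.ku:.ˌper.

primary 2, secondary 4, 6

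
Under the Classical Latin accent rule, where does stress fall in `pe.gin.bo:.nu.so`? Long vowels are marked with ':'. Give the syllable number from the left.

3

Classical Latin: stress the penult if heavy (long vowel or closed), else the antepenult.
Weights: 3 bo: H, 4 nu L, 5 so L.
The penult (syllable 4, nu) is light, so stress falls on the antepenult (syllable 3, bo:).
Stress on syllable 3: pe.gin.ˈbo:.nu.so.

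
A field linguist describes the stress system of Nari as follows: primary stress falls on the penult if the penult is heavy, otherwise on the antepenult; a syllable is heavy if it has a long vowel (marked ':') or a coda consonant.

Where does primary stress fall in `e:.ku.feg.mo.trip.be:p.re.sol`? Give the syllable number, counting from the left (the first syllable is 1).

Weights: 6 be:p H, 7 re L, 8 sol H.
The penult (syllable 7, re) is light, so stress falls on the antepenult (syllable 6, be:p).
Primary stress: syllable 6 → e:.ku.feg.mo.trip.ˈbe:p.re.sol.

6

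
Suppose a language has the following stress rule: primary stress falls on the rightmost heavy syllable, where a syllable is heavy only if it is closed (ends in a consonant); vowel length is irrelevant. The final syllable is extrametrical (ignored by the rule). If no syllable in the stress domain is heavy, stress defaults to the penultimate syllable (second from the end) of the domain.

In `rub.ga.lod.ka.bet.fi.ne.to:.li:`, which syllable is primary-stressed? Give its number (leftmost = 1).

5

The final syllable (9, li:) is extrametrical; the stress domain is syllables 1–8.
Weights: 1 rub H, 2 ga L, 3 lod H, 4 ka L, 5 bet H, 6 fi L, 7 ne L, 8 to: L.
Heavy syllables in the domain: 1, 3, 5. The rightmost is syllable 5 (bet).
Primary stress: syllable 5 → rub.ga.lod.ka.ˈbet.fi.ne.to:.li:.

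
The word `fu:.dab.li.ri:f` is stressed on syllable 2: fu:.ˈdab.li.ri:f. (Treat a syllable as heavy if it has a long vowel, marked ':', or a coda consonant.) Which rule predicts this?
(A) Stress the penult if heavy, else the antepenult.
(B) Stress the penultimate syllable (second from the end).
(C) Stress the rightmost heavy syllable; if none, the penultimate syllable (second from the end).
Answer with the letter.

Rule A → syllable 2 ✓.
Rule B → syllable 3 (observed: 2).
Rule C → syllable 4 (observed: 2).

A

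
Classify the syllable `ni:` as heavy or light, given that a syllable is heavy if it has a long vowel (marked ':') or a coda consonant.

`ni:`: long vowel, open (no coda). Long vowel → heavy.

heavy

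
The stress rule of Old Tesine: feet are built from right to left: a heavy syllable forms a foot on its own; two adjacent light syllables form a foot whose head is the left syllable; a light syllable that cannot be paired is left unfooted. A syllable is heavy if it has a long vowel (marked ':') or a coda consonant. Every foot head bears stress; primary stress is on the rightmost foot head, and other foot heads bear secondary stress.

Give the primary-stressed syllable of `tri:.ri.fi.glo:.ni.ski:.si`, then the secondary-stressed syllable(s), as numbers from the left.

Weights: 1 tri: H, 2 ri L, 3 fi L, 4 glo: H, 5 ni L, 6 ski: H, 7 si L.
Parse right to left (heavy = foot alone; LL = one foot; stranded L unfooted): (ˈtri:) (ˈri.fi) (ˈglo:) ni (ˈski:) si.
Foot heads: 1, 2, 4, 6.
Primary stress on the rightmost head = syllable 6.
Secondary stress on 1, 2, 4: ˌtri:.ˌri.fi.ˌglo:.ni.ˈski:.si.

primary 6, secondary 1, 2, 4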